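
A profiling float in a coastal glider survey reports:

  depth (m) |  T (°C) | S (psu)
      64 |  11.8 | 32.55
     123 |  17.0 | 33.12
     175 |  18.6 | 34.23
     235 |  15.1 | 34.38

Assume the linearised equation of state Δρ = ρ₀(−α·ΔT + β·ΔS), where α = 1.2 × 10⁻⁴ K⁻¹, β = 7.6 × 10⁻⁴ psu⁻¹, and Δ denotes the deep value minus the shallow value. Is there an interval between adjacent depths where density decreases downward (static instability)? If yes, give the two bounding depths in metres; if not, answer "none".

64–123 m

Evaluate Δρ/ρ₀ = −αΔT + βΔS across each adjacent pair:
  64–123 m: −αΔT+βΔS = −(1.2 × 10⁻⁴)(+5.2)+(7.6 × 10⁻⁴)(+0.57) = -1.9 × 10⁻⁴ → UNSTABLE
  123–175 m: −αΔT+βΔS = −(1.2 × 10⁻⁴)(+1.6)+(7.6 × 10⁻⁴)(+1.11) = 6.5 × 10⁻⁴ → stable
  175–235 m: −αΔT+βΔS = −(1.2 × 10⁻⁴)(-3.5)+(7.6 × 10⁻⁴)(+0.15) = 5.3 × 10⁻⁴ → stable
The 64–123 m interval has Δρ < 0: lighter water underlies denser water.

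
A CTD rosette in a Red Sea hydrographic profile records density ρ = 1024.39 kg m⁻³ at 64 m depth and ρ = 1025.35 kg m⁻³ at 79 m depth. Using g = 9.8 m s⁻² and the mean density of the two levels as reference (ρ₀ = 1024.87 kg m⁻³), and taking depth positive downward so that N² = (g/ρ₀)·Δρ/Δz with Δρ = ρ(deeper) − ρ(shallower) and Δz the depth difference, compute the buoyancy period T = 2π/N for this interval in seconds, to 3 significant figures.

254 s

Δρ = 1025.35 − 1024.39 = 0.96 kg m⁻³ over Δz = 79 − 64 = 15 m.
N² = (9.8/1024.87) × (0.96/15) = 6.1198 × 10⁻⁴ s⁻².
N = √(6.1198 × 10⁻⁴) = 0.024738 rad s⁻¹, so T = 2π/N = 253.99 s ≈ 254 s.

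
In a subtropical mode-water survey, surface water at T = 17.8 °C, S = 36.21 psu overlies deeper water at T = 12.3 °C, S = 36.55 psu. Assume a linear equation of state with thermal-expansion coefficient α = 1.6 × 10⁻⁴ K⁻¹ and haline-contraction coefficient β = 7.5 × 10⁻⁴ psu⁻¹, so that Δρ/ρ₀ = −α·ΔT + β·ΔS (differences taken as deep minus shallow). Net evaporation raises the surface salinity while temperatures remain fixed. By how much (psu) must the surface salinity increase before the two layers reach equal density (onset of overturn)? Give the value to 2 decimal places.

1.51 psu

Neutral buoyancy requires −α(T_deep − T_surf) + β(S_deep − S_surf′) = 0.
S_surf′ = S_deep − (α/β)·ΔT = 36.55 − (1.6 × 10⁻⁴/7.5 × 10⁻⁴)·(-5.5) = 37.7233 psu.
Increase required: 37.7233 − 36.21 = 1.5133 psu.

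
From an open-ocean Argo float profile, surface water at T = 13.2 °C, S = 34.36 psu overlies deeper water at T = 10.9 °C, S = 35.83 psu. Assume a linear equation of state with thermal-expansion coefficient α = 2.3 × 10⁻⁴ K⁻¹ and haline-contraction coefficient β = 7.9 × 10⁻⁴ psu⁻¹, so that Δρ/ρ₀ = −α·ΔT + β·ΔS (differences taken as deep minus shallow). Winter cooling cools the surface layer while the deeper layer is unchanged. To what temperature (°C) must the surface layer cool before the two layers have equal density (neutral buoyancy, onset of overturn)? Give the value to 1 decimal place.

Neutral buoyancy requires Δρ = 0, i.e. −α(T_deep − T_surf′) + β(S_deep − S_surf) = 0.
T_surf′ = T_deep − (β/α)·ΔS = 10.9 − (7.9 × 10⁻⁴/2.3 × 10⁻⁴)·(+1.47) = 5.851 °C.
Cooling required: 13.2 − (5.851) = 7.349 °C.

5.9 °C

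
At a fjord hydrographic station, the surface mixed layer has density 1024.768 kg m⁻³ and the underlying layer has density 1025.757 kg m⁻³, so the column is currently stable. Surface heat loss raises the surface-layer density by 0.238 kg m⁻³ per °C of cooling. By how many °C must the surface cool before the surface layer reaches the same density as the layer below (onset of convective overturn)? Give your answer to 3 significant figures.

Density deficit of the surface layer: 1025.757 − 1024.768 = 0.989 kg m⁻³.
Required change = 0.989 / 0.238 = 4.16 °C.

4.16 °C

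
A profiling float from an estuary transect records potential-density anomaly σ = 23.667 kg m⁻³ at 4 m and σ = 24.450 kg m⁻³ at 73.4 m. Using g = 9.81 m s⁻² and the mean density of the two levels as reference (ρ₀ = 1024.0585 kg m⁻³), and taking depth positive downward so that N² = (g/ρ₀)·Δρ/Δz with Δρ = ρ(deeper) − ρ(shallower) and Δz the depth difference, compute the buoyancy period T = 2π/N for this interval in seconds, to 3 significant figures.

604 s

Δρ = 1024.450 − 1023.667 = 0.783 kg m⁻³ over Δz = 73.4 − 4 = 69.4 m.
N² = (9.81/1024.0585) × (0.783/69.4) = 1.0808 × 10⁻⁴ s⁻².
N = √(1.0808 × 10⁻⁴) = 0.010396 rad s⁻¹, so T = 2π/N = 604.38 s ≈ 604 s.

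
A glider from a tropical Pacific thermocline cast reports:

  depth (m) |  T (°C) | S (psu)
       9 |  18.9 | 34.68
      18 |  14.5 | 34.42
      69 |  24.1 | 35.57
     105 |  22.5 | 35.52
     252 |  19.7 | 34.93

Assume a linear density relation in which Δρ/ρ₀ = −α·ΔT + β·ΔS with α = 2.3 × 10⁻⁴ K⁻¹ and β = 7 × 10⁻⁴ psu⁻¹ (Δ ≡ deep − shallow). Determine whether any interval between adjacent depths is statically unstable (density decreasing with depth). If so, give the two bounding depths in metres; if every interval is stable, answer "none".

18–69 m

Evaluate Δρ/ρ₀ = −αΔT + βΔS across each adjacent pair:
  9–18 m: −αΔT+βΔS = −(2.3 × 10⁻⁴)(-4.4)+(7 × 10⁻⁴)(-0.26) = 8.3 × 10⁻⁴ → stable
  18–69 m: −αΔT+βΔS = −(2.3 × 10⁻⁴)(+9.6)+(7 × 10⁻⁴)(+1.15) = -1.4 × 10⁻³ → UNSTABLE
  69–105 m: −αΔT+βΔS = −(2.3 × 10⁻⁴)(-1.6)+(7 × 10⁻⁴)(-0.05) = 3.3 × 10⁻⁴ → stable
  105–252 m: −αΔT+βΔS = −(2.3 × 10⁻⁴)(-2.8)+(7 × 10⁻⁴)(-0.59) = 2.3 × 10⁻⁴ → stable
The 18–69 m interval has Δρ < 0: lighter water underlies denser water.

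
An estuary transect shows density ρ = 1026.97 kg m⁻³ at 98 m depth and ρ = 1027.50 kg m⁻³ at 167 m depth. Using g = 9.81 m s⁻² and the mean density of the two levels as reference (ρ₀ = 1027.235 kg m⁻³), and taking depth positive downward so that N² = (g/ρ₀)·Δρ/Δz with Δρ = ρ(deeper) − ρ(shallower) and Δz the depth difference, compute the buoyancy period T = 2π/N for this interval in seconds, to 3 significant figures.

734 s

Δρ = 1027.50 − 1026.97 = 0.53 kg m⁻³ over Δz = 167 − 98 = 69 m.
N² = (9.81/1027.235) × (0.53/69) = 7.3354 × 10⁻⁵ s⁻².
N = √(7.3354 × 10⁻⁵) = 8.5647 × 10⁻³ rad s⁻¹, so T = 2π/N = 733.61 s ≈ 734 s.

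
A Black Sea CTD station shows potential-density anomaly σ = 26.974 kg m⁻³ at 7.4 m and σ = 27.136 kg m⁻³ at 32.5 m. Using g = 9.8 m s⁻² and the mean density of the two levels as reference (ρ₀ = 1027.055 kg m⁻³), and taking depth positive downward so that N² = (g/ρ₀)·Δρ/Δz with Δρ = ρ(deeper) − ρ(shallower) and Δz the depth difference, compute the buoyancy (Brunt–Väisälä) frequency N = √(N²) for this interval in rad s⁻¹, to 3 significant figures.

7.85 × 10⁻³ rad s⁻¹

Δρ = 1027.136 − 1026.974 = 0.162 kg m⁻³ over Δz = 32.5 − 7.4 = 25.1 m.
N² = (9.8/1027.055) × (0.162/25.1) = 6.1585 × 10⁻⁵ s⁻².
N = √(6.1585 × 10⁻⁵) = 7.8476 × 10⁻³ rad s⁻¹ ≈ 7.85 × 10⁻³ rad s⁻¹.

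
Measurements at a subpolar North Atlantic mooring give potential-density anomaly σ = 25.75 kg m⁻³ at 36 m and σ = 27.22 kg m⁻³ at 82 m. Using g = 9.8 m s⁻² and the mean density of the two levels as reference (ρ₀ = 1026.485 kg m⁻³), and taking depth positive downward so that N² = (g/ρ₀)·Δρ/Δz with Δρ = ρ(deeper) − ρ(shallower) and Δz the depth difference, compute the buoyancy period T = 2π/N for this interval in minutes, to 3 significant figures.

Δρ = 1027.22 − 1025.75 = 1.47 kg m⁻³ over Δz = 82 − 36 = 46 m.
N² = (9.8/1026.485) × (1.47/46) = 3.0509 × 10⁻⁴ s⁻².
N = √(3.0509 × 10⁻⁴) = 0.017467 rad s⁻¹, so T = 2π/N = 359.72 s = 5.9953 min ≈ 6.00 min.

6.00 min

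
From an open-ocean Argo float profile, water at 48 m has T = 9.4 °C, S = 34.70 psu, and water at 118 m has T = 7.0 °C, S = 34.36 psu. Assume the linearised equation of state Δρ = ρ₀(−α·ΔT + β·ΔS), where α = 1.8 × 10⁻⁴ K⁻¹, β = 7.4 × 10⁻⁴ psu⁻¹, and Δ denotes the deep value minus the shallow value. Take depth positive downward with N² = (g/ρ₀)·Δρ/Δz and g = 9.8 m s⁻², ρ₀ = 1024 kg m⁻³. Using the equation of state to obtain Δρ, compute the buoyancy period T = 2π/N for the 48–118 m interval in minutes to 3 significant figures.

ΔT = -2.4 K, ΔS = -0.34 psu (deep − shallow).
Δρ/ρ₀ = −αΔT + βΔS = 4.32 × 10⁻⁴ − 2.516 × 10⁻⁴ = 1.804 × 10⁻⁴, so Δρ ≈ 0.1847 kg m⁻³.
N² = (g/ρ₀)·Δρ/Δz = g·(Δρ/ρ₀)/Δz = 9.8 × 1.804 × 10⁻⁴ / 70 = 2.5256 × 10⁻⁵ s⁻².
N = √(2.5256 × 10⁻⁵) = 5.0255 × 10⁻³ rad s⁻¹ → T = 2π/N = 1.2503 × 10³ s = 20.838 min ≈ 20.8 min.

20.8 min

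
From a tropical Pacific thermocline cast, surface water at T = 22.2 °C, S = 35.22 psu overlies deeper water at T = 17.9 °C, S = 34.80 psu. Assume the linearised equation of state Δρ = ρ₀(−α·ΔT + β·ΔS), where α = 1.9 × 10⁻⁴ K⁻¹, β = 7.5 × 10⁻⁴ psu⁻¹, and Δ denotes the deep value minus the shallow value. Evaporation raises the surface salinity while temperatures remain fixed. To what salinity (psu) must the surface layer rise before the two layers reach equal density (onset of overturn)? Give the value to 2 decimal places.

Neutral buoyancy requires −α(T_deep − T_surf) + β(S_deep − S_surf′) = 0.
S_surf′ = S_deep − (α/β)·ΔT = 34.80 − (1.9 × 10⁻⁴/7.5 × 10⁻⁴)·(-4.3) = 35.8893 psu.
Increase required: 35.8893 − 35.22 = 0.6693 psu.

35.89 psu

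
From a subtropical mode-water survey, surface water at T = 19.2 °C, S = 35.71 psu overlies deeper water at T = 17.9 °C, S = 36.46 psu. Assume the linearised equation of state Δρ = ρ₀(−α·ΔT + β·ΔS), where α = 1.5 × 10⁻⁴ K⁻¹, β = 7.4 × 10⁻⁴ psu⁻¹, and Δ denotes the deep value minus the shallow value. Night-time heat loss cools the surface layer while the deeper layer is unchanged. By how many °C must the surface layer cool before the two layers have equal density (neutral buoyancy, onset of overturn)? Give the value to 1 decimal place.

5.0 °C

Neutral buoyancy requires Δρ = 0, i.e. −α(T_deep − T_surf′) + β(S_deep − S_surf) = 0.
T_surf′ = T_deep − (β/α)·ΔS = 17.9 − (7.4 × 10⁻⁴/1.5 × 10⁻⁴)·(+0.75) = 14.200 °C.
Cooling required: 19.2 − (14.200) = 5.000 °C.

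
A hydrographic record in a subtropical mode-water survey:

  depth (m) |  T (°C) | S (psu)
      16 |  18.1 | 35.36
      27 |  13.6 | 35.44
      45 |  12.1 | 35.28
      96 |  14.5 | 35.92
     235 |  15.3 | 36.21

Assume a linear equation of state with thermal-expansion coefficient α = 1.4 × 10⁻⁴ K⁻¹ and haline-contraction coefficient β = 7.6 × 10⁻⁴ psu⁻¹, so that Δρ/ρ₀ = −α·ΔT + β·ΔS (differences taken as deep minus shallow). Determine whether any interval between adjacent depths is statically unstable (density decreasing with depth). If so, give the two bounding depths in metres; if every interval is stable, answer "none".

Evaluate Δρ/ρ₀ = −αΔT + βΔS across each adjacent pair:
  16–27 m: −αΔT+βΔS = −(1.4 × 10⁻⁴)(-4.5)+(7.6 × 10⁻⁴)(+0.08) = 6.9 × 10⁻⁴ → stable
  27–45 m: −αΔT+βΔS = −(1.4 × 10⁻⁴)(-1.5)+(7.6 × 10⁻⁴)(-0.16) = 8.8 × 10⁻⁵ → stable
  45–96 m: −αΔT+βΔS = −(1.4 × 10⁻⁴)(+2.4)+(7.6 × 10⁻⁴)(+0.64) = 1.5 × 10⁻⁴ → stable
  96–235 m: −αΔT+βΔS = −(1.4 × 10⁻⁴)(+0.8)+(7.6 × 10⁻⁴)(+0.29) = 1.1 × 10⁻⁴ → stable
Every interval has Δρ > 0: the column is stably stratified throughout.

none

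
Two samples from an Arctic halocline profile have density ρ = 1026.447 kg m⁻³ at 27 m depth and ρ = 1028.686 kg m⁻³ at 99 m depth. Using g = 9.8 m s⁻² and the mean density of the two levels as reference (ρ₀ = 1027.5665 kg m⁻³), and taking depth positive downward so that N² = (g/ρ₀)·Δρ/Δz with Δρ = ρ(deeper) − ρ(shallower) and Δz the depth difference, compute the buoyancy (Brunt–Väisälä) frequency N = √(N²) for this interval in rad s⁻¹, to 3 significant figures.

0.0172 rad s⁻¹

Δρ = 1028.686 − 1026.447 = 2.239 kg m⁻³ over Δz = 99 − 27 = 72 m.
N² = (9.8/1027.5665) × (2.239/72) = 2.9658 × 10⁻⁴ s⁻².
N = √(2.9658 × 10⁻⁴) = 0.017221 rad s⁻¹ ≈ 0.0172 rad s⁻¹.
Since Δρ > 0 the layer is stably stratified.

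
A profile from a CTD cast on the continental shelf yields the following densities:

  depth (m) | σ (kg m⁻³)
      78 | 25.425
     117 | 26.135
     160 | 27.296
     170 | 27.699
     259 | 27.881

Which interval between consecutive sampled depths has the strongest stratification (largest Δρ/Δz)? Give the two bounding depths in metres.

160–170 m

Compute the density gradient over each adjacent pair:
  78–117 m: Δρ/Δz = 0.710/39 = 0.018 kg m⁻⁴
  117–160 m: Δρ/Δz = 1.161/43 = 0.027 kg m⁻⁴
  160–170 m: Δρ/Δz = 0.403/10 = 0.040 kg m⁻⁴
  170–259 m: Δρ/Δz = 0.182/89 = 2.0 × 10⁻³ kg m⁻⁴
The largest gradient is in the 160–170 m interval — the pycnocline.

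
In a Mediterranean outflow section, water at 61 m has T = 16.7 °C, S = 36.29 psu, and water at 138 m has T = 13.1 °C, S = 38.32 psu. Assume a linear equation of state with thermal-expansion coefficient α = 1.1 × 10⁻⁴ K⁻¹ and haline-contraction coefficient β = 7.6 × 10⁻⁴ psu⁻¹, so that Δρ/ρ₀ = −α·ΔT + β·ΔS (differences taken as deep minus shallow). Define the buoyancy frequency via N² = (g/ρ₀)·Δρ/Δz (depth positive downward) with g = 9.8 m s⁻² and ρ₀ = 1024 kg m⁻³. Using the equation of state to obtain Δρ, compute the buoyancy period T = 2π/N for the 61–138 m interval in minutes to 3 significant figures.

ΔT = -3.6 K, ΔS = +2.03 psu (deep − shallow).
Δρ/ρ₀ = −αΔT + βΔS = 3.96 × 10⁻⁴ + 1.5428 × 10⁻³ = 1.9388 × 10⁻³, so Δρ ≈ 1.985 kg m⁻³.
N² = (g/ρ₀)·Δρ/Δz = g·(Δρ/ρ₀)/Δz = 9.8 × 1.9388 × 10⁻³ / 77 = 2.4676 × 10⁻⁴ s⁻².
N = √(2.4676 × 10⁻⁴) = 0.015709 rad s⁻¹ → T = 2π/N = 399.97 s = 6.6662 min ≈ 6.67 min.

6.67 min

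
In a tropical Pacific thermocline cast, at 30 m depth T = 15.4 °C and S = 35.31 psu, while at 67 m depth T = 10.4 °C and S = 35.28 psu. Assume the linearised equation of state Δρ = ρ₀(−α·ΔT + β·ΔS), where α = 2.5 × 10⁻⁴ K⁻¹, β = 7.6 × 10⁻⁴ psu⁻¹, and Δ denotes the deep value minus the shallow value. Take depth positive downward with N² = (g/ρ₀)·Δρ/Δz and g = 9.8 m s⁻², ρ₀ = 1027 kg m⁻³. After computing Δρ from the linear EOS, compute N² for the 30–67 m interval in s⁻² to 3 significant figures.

3.25 × 10⁻⁴ s⁻²

ΔT = -5.0 K, ΔS = -0.03 psu (deep − shallow).
Δρ/ρ₀ = −αΔT + βΔS = 1.25 × 10⁻³ − 2.28 × 10⁻⁵ = 1.2272 × 10⁻³, so Δρ ≈ 1.260 kg m⁻³.
N² = (g/ρ₀)·Δρ/Δz = g·(Δρ/ρ₀)/Δz = 9.8 × 1.2272 × 10⁻³ / 37 = 3.2504 × 10⁻⁴ s⁻² ≈ 3.25 × 10⁻⁴ s⁻².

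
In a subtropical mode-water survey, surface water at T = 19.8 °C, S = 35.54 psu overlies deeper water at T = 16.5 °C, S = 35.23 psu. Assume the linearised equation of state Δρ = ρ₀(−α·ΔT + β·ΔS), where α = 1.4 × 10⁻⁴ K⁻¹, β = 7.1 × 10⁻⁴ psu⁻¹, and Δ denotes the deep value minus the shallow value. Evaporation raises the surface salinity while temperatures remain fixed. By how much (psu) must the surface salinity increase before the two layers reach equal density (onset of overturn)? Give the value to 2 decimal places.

0.34 psu

Neutral buoyancy requires −α(T_deep − T_surf) + β(S_deep − S_surf′) = 0.
S_surf′ = S_deep − (α/β)·ΔT = 35.23 − (1.4 × 10⁻⁴/7.1 × 10⁻⁴)·(-3.3) = 35.8807 psu.
Increase required: 35.8807 − 35.54 = 0.3407 psu.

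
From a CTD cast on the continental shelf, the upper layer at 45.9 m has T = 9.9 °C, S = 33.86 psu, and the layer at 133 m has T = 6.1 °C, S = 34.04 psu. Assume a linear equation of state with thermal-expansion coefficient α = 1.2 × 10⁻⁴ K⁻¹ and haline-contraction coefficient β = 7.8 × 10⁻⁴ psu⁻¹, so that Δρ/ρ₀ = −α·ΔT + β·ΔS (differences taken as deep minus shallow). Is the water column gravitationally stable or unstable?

ΔT = 6.1 − 9.9 = -3.8 K and ΔS = 34.04 − 33.86 = +0.18 psu (deep − shallow).
−αΔT = 4.56 × 10⁻⁴; βΔS = 1.404 × 10⁻⁴; sum Δρ/ρ₀ = 5.964 × 10⁻⁴.
Δρ/ρ₀ > 0, so Δρ > 0: deeper water is denser → statically stable.

stable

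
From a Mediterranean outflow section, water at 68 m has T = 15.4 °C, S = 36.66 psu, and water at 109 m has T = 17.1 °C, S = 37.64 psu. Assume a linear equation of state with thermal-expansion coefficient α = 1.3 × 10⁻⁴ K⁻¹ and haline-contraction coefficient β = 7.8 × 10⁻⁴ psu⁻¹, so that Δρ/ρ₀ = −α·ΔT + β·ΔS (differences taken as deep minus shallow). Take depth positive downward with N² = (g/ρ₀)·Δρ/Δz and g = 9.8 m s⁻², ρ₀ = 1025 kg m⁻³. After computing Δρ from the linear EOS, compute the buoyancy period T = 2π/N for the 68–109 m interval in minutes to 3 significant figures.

9.19 min

ΔT = +1.7 K, ΔS = +0.98 psu (deep − shallow).
Δρ/ρ₀ = −αΔT + βΔS = -2.21 × 10⁻⁴ + 7.644 × 10⁻⁴ = 5.434 × 10⁻⁴, so Δρ ≈ 0.5570 kg m⁻³.
N² = (g/ρ₀)·Δρ/Δz = g·(Δρ/ρ₀)/Δz = 9.8 × 5.434 × 10⁻⁴ / 41 = 1.2989 × 10⁻⁴ s⁻².
N = √(1.2989 × 10⁻⁴) = 0.011397 rad s⁻¹ → T = 2π/N = 551.30 s = 9.1883 min ≈ 9.19 min.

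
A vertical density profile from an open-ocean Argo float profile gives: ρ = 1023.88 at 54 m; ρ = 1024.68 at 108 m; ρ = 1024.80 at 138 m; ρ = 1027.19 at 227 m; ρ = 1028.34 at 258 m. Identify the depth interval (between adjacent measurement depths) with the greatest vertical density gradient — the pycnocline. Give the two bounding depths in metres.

227–258 m

Compute the density gradient over each adjacent pair:
  54–108 m: Δρ/Δz = 0.80/54 = 0.015 kg m⁻⁴
  108–138 m: Δρ/Δz = 0.12/30 = 4.0 × 10⁻³ kg m⁻⁴
  138–227 m: Δρ/Δz = 2.39/89 = 0.027 kg m⁻⁴
  227–258 m: Δρ/Δz = 1.15/31 = 0.037 kg m⁻⁴
The largest gradient is in the 227–258 m interval — the pycnocline.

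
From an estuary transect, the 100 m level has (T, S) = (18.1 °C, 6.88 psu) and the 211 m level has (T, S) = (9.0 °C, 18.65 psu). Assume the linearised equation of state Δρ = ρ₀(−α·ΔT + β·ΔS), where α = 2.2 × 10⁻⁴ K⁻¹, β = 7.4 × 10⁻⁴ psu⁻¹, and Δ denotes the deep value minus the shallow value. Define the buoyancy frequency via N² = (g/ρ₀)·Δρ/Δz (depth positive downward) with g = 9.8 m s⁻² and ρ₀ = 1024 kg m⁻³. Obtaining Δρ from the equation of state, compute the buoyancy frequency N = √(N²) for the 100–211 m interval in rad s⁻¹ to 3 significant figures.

ΔT = -9.1 K, ΔS = +11.77 psu (deep − shallow).
Δρ/ρ₀ = −αΔT + βΔS = 2.002 × 10⁻³ + 8.7098 × 10⁻³ = 0.0107118, so Δρ ≈ 10.97 kg m⁻³.
N² = (g/ρ₀)·Δρ/Δz = g·(Δρ/ρ₀)/Δz = 9.8 × 0.0107118 / 111 = 9.4573 × 10⁻⁴ s⁻².
N = √(9.4573 × 10⁻⁴) = 0.030753 rad s⁻¹ ≈ 0.0308 rad s⁻¹.

0.0308 rad s⁻¹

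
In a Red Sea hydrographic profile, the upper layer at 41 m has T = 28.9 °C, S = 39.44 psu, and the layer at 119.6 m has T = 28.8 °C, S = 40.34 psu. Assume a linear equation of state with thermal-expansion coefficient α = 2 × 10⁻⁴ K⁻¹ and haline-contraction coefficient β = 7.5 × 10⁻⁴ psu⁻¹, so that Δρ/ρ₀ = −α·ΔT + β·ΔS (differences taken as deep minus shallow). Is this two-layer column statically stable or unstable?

stable

ΔT = 28.8 − 28.9 = -0.1 K and ΔS = 40.34 − 39.44 = +0.90 psu (deep − shallow).
−αΔT = 2.00 × 10⁻⁵; βΔS = 6.75 × 10⁻⁴; sum Δρ/ρ₀ = 6.95 × 10⁻⁴.
Δρ/ρ₀ > 0, so Δρ > 0: deeper water is denser → statically stable.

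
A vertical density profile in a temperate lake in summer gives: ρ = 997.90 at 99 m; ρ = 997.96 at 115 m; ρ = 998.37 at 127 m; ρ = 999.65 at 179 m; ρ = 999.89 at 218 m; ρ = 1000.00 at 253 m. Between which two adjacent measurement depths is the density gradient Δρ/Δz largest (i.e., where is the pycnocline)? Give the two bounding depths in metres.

Compute the density gradient over each adjacent pair:
  99–115 m: Δρ/Δz = 0.06/16 = 3.7 × 10⁻³ kg m⁻⁴
  115–127 m: Δρ/Δz = 0.41/12 = 0.034 kg m⁻⁴
  127–179 m: Δρ/Δz = 1.28/52 = 0.025 kg m⁻⁴
  179–218 m: Δρ/Δz = 0.24/39 = 6.2 × 10⁻³ kg m⁻⁴
  218–253 m: Δρ/Δz = 0.11/35 = 3.1 × 10⁻³ kg m⁻⁴
The largest gradient is in the 115–127 m interval — the pycnocline.

115–127 m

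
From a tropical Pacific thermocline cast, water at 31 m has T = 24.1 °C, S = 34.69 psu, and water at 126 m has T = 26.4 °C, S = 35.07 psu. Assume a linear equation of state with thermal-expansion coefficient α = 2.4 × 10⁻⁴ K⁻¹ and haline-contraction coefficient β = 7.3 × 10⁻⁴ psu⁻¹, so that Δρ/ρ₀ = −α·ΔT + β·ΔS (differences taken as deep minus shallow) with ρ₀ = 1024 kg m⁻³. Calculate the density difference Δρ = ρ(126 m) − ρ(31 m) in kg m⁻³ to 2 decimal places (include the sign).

ΔT = +2.3 K, ΔS = +0.38 psu (deep − shallow).
Δρ/ρ₀ = −(2.4 × 10⁻⁴)(+2.3) + (7.3 × 10⁻⁴)(+0.38) = -2.746 × 10⁻⁴.
Δρ = 1024 × (-2.746 × 10⁻⁴) = -0.28 kg m⁻³.
Negative Δρ: lighter below, statically unstable.

-0.28 kg m⁻³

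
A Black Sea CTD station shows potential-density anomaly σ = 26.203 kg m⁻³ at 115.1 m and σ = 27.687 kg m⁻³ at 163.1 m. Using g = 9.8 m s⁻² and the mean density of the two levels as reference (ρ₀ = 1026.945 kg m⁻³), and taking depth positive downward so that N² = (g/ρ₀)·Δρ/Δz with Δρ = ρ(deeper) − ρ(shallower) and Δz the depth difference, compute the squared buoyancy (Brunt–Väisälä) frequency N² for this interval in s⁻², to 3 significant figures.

2.95 × 10⁻⁴ s⁻²

Δρ = 1027.687 − 1026.203 = 1.484 kg m⁻³ over Δz = 163.1 − 115.1 = 48 m.
N² = (9.8/1026.945) × (1.484/48) = 2.9503 × 10⁻⁴ s⁻² ≈ 2.95 × 10⁻⁴ s⁻².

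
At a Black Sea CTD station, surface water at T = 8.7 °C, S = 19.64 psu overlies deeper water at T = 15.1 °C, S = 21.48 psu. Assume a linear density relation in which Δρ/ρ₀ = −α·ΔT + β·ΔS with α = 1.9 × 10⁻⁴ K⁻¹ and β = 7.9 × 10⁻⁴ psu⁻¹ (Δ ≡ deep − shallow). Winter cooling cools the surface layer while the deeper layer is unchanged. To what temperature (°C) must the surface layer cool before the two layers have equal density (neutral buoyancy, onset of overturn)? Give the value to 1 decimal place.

7.4 °C

Neutral buoyancy requires Δρ = 0, i.e. −α(T_deep − T_surf′) + β(S_deep − S_surf) = 0.
T_surf′ = T_deep − (β/α)·ΔS = 15.1 − (7.9 × 10⁻⁴/1.9 × 10⁻⁴)·(+1.84) = 7.449 °C.
Cooling required: 8.7 − (7.449) = 1.251 °C.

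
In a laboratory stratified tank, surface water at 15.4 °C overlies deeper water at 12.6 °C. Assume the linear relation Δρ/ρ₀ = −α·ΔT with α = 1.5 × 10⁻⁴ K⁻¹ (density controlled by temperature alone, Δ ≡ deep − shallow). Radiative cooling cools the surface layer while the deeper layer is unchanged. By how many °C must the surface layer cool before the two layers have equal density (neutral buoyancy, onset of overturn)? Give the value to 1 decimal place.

With temperature the only control, equal density requires T_surf′ = T_deep.
T_surf′ = 12.6 °C.
Cooling required: 15.4 − 12.6 = 2.8 °C.

2.8 °C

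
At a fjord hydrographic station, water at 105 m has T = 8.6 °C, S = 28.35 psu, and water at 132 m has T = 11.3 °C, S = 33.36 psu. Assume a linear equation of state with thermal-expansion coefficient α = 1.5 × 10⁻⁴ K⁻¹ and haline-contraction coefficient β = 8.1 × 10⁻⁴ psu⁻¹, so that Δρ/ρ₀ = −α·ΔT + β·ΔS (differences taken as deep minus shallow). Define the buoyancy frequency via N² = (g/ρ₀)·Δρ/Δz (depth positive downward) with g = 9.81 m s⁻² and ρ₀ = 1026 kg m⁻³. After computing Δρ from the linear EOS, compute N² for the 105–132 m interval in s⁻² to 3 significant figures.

ΔT = +2.7 K, ΔS = +5.01 psu (deep − shallow).
Δρ/ρ₀ = −αΔT + βΔS = -4.05 × 10⁻⁴ + 4.0581 × 10⁻³ = 3.6531 × 10⁻³, so Δρ ≈ 3.748 kg m⁻³.
N² = (g/ρ₀)·Δρ/Δz = g·(Δρ/ρ₀)/Δz = 9.81 × 3.6531 × 10⁻³ / 27 = 1.3273 × 10⁻³ s⁻² ≈ 1.33 × 10⁻³ s⁻².

1.33 × 10⁻³ s⁻²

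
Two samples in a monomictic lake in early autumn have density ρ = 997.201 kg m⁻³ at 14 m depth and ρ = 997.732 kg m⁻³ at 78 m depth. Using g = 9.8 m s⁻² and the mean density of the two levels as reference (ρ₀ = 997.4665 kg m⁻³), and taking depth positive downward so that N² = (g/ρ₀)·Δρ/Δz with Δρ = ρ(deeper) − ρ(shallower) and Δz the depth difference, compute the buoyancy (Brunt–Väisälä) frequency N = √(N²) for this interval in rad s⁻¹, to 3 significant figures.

Δρ = 997.732 − 997.201 = 0.531 kg m⁻³ over Δz = 78 − 14 = 64 m.
N² = (9.8/997.4665) × (0.531/64) = 8.1516 × 10⁻⁵ s⁻².
N = √(8.1516 × 10⁻⁵) = 9.0286 × 10⁻³ rad s⁻¹ ≈ 9.03 × 10⁻³ rad s⁻¹.

9.03 × 10⁻³ rad s⁻¹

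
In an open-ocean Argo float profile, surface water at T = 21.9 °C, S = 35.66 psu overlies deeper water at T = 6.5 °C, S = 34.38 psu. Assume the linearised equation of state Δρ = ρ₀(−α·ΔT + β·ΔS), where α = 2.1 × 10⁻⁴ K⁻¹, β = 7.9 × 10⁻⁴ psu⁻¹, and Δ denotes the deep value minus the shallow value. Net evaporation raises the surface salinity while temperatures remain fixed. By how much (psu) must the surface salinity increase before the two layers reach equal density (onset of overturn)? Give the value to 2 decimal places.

Neutral buoyancy requires −α(T_deep − T_surf) + β(S_deep − S_surf′) = 0.
S_surf′ = S_deep − (α/β)·ΔT = 34.38 − (2.1 × 10⁻⁴/7.9 × 10⁻⁴)·(-15.4) = 38.4737 psu.
Increase required: 38.4737 − 35.66 = 2.8137 psu.

2.81 psu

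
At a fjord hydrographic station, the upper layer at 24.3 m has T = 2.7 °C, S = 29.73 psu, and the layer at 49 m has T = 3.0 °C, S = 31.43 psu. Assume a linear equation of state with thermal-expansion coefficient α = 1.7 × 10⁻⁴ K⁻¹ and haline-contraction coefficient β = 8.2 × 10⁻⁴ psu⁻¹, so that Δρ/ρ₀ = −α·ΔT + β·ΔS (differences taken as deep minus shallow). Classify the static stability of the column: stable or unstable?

stable

ΔT = 3.0 − 2.7 = +0.3 K and ΔS = 31.43 − 29.73 = +1.70 psu (deep − shallow).
−αΔT = -5.10 × 10⁻⁵; βΔS = 1.394 × 10⁻³; sum Δρ/ρ₀ = 1.343 × 10⁻³.
Δρ/ρ₀ > 0, so Δρ > 0: deeper water is denser → statically stable.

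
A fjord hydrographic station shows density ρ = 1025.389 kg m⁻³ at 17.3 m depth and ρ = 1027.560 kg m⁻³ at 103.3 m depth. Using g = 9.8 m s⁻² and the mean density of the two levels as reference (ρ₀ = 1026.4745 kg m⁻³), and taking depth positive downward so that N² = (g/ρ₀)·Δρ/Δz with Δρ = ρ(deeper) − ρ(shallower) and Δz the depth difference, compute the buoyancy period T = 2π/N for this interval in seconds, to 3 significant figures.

405 s

Δρ = 1027.560 − 1025.389 = 2.171 kg m⁻³ over Δz = 103.3 − 17.3 = 86 m.
N² = (9.8/1026.4745) × (2.171/86) = 2.4101 × 10⁻⁴ s⁻².
N = √(2.4101 × 10⁻⁴) = 0.015524 rad s⁻¹, so T = 2π/N = 404.74 s ≈ 405 s.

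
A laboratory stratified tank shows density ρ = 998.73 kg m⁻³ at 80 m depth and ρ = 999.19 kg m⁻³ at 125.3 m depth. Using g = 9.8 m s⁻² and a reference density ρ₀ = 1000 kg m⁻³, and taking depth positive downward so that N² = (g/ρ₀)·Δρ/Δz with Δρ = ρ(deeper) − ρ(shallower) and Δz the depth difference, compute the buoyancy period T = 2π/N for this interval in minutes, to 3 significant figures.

10.5 min

Δρ = 999.19 − 998.73 = 0.46 kg m⁻³ over Δz = 125.3 − 80 = 45.3 m.
N² = (9.8/1000) × (0.46/45.3) = 9.9514 × 10⁻⁵ s⁻².
N = √(9.9514 × 10⁻⁵) = 9.9757 × 10⁻³ rad s⁻¹, so T = 2π/N = 629.85 s = 10.498 min ≈ 10.5 min.
Since Δρ > 0 the layer is stably stratified.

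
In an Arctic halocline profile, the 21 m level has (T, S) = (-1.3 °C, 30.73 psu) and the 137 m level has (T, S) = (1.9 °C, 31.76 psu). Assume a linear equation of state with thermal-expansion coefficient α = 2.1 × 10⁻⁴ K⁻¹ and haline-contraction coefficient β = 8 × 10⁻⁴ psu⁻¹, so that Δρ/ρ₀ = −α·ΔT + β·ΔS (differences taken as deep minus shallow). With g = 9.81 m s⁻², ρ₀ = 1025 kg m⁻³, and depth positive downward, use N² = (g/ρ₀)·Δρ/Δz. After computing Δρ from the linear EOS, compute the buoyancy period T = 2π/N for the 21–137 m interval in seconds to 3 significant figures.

1.75 × 10³ s

ΔT = +3.2 K, ΔS = +1.03 psu (deep − shallow).
Δρ/ρ₀ = −αΔT + βΔS = -6.72 × 10⁻⁴ + 8.24 × 10⁻⁴ = 1.52 × 10⁻⁴, so Δρ ≈ 0.1558 kg m⁻³.
N² = (g/ρ₀)·Δρ/Δz = g·(Δρ/ρ₀)/Δz = 9.81 × 1.52 × 10⁻⁴ / 116 = 1.2854 × 10⁻⁵ s⁻².
N = √(1.2854 × 10⁻⁵) = 3.5852 × 10⁻³ rad s⁻¹ → T = 2π/N = 1.7525 × 10³ s ≈ 1.75 × 10³ s.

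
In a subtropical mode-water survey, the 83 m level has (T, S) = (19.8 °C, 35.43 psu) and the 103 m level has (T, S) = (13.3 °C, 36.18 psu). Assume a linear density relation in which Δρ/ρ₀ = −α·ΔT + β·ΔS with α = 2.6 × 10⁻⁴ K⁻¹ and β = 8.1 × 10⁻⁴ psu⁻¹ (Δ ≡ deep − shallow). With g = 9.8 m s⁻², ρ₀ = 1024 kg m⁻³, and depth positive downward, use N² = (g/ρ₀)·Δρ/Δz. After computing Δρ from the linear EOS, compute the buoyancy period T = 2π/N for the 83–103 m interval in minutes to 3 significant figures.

ΔT = -6.5 K, ΔS = +0.75 psu (deep − shallow).
Δρ/ρ₀ = −αΔT + βΔS = 1.69 × 10⁻³ + 6.075 × 10⁻⁴ = 2.2975 × 10⁻³, so Δρ ≈ 2.353 kg m⁻³.
N² = (g/ρ₀)·Δρ/Δz = g·(Δρ/ρ₀)/Δz = 9.8 × 2.2975 × 10⁻³ / 20 = 1.1258 × 10⁻³ s⁻².
N = √(1.1258 × 10⁻³) = 0.033553 rad s⁻¹ → T = 2π/N = 187.26 s = 3.1210 min ≈ 3.12 min.

3.12 min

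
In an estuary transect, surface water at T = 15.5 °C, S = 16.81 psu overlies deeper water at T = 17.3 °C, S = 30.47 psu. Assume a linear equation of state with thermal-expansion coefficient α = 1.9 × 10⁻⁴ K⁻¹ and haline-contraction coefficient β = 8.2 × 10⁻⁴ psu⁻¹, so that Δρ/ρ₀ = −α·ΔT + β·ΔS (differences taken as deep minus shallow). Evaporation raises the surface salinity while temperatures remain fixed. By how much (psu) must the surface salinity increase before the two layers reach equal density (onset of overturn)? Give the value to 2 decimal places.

13.24 psu

Neutral buoyancy requires −α(T_deep − T_surf) + β(S_deep − S_surf′) = 0.
S_surf′ = S_deep − (α/β)·ΔT = 30.47 − (1.9 × 10⁻⁴/8.2 × 10⁻⁴)·(+1.8) = 30.0529 psu.
Increase required: 30.0529 − 16.81 = 13.2429 psu.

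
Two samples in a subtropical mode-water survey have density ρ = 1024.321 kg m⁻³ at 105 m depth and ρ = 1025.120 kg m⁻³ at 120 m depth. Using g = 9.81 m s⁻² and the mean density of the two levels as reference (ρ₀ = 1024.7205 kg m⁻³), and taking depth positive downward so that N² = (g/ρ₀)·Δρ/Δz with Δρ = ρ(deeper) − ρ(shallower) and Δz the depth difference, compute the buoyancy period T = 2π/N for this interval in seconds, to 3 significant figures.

278 s

Δρ = 1025.120 − 1024.321 = 0.799 kg m⁻³ over Δz = 120 − 105 = 15 m.
N² = (9.81/1024.7205) × (0.799/15) = 5.0994 × 10⁻⁴ s⁻².
N = √(5.0994 × 10⁻⁴) = 0.022582 rad s⁻¹, so T = 2π/N = 278.24 s ≈ 278 s.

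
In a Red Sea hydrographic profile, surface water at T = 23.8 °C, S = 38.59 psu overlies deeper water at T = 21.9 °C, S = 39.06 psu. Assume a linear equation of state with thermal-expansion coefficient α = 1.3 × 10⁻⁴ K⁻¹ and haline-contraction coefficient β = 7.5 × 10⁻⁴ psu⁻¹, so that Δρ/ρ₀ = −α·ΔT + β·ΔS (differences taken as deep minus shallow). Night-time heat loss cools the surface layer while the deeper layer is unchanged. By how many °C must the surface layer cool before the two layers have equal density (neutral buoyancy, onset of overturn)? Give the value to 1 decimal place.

4.6 °C

Neutral buoyancy requires Δρ = 0, i.e. −α(T_deep − T_surf′) + β(S_deep − S_surf) = 0.
T_surf′ = T_deep − (β/α)·ΔS = 21.9 − (7.5 × 10⁻⁴/1.3 × 10⁻⁴)·(+0.47) = 19.188 °C.
Cooling required: 23.8 − (19.188) = 4.612 °C.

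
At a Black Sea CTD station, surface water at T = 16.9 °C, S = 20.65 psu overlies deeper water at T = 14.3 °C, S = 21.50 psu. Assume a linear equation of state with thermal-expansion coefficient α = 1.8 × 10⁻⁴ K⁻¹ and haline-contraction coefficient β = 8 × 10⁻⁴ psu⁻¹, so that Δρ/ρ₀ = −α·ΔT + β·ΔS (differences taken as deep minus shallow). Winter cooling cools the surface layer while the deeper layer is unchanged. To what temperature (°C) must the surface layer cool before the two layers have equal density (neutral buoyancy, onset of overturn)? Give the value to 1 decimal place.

Neutral buoyancy requires Δρ = 0, i.e. −α(T_deep − T_surf′) + β(S_deep − S_surf) = 0.
T_surf′ = T_deep − (β/α)·ΔS = 14.3 − (8 × 10⁻⁴/1.8 × 10⁻⁴)·(+0.85) = 10.522 °C.
Cooling required: 16.9 − (10.522) = 6.378 °C.

10.5 °C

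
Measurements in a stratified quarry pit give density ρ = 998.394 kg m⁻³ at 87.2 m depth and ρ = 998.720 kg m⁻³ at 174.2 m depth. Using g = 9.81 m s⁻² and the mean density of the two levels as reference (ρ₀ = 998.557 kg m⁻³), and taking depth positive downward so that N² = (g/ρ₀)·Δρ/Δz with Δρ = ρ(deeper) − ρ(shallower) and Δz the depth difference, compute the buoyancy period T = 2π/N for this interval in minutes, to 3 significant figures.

17.3 min

Δρ = 998.720 − 998.394 = 0.326 kg m⁻³ over Δz = 174.2 − 87.2 = 87 m.
N² = (9.81/998.557) × (0.326/87) = 3.6812 × 10⁻⁵ s⁻².
N = √(3.6812 × 10⁻⁵) = 6.0673 × 10⁻³ rad s⁻¹, so T = 2π/N = 1.0356 × 10³ s = 17.260 min ≈ 17.3 min.
Since Δρ > 0 the layer is stably stratified.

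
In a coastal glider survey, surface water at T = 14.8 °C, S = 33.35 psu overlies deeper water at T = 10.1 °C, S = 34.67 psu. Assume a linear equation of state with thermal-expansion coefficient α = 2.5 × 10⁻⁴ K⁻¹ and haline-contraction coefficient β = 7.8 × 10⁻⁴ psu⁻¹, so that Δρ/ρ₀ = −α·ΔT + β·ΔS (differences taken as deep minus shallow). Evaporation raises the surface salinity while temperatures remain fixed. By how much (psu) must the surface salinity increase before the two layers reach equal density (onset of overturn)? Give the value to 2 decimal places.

Neutral buoyancy requires −α(T_deep − T_surf) + β(S_deep − S_surf′) = 0.
S_surf′ = S_deep − (α/β)·ΔT = 34.67 − (2.5 × 10⁻⁴/7.8 × 10⁻⁴)·(-4.7) = 36.1764 psu.
Increase required: 36.1764 − 33.35 = 2.8264 psu.

2.83 psu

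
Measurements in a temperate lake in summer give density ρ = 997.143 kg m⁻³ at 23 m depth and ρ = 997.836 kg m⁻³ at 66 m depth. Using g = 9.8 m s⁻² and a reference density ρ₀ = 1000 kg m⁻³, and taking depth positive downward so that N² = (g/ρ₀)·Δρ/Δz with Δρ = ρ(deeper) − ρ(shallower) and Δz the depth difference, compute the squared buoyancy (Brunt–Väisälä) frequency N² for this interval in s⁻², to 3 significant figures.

1.58 × 10⁻⁴ s⁻²

Δρ = 997.836 − 997.143 = 0.693 kg m⁻³ over Δz = 66 − 23 = 43 m.
N² = (9.8/1000) × (0.693/43) = 1.5794 × 10⁻⁴ s⁻² ≈ 1.58 × 10⁻⁴ s⁻².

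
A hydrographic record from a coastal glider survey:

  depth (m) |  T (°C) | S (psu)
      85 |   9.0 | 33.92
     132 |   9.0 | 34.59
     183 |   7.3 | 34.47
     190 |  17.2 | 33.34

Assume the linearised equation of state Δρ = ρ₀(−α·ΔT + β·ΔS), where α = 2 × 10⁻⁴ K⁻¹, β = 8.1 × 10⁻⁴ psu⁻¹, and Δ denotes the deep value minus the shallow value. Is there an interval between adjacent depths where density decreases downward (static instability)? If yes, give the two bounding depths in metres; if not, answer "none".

183–190 m

Evaluate Δρ/ρ₀ = −αΔT + βΔS across each adjacent pair:
  85–132 m: −αΔT+βΔS = −(2 × 10⁻⁴)(+0.0)+(8.1 × 10⁻⁴)(+0.67) = 5.4 × 10⁻⁴ → stable
  132–183 m: −αΔT+βΔS = −(2 × 10⁻⁴)(-1.7)+(8.1 × 10⁻⁴)(-0.12) = 2.4 × 10⁻⁴ → stable
  183–190 m: −αΔT+βΔS = −(2 × 10⁻⁴)(+9.9)+(8.1 × 10⁻⁴)(-1.13) = -2.9 × 10⁻³ → UNSTABLE
The 183–190 m interval has Δρ < 0: lighter water underlies denser water.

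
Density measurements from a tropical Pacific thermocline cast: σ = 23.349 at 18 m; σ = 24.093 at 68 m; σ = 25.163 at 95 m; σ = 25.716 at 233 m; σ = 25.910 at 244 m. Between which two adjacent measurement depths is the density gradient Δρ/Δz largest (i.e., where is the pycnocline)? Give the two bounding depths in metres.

Compute the density gradient over each adjacent pair:
  18–68 m: Δρ/Δz = 0.744/50 = 0.015 kg m⁻⁴
  68–95 m: Δρ/Δz = 1.070/27 = 0.040 kg m⁻⁴
  95–233 m: Δρ/Δz = 0.553/138 = 4.0 × 10⁻³ kg m⁻⁴
  233–244 m: Δρ/Δz = 0.194/11 = 0.018 kg m⁻⁴
The largest gradient is in the 68–95 m interval — the pycnocline.

68–95 m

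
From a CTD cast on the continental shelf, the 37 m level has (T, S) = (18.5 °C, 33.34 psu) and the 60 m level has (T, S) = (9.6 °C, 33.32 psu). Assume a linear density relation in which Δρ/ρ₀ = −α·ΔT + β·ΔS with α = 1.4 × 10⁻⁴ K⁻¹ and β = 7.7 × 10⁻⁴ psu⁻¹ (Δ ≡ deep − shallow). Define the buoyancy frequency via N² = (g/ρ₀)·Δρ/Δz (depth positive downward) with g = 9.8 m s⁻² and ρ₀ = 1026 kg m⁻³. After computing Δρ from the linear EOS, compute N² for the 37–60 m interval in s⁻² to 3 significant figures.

ΔT = -8.9 K, ΔS = -0.02 psu (deep − shallow).
Δρ/ρ₀ = −αΔT + βΔS = 1.246 × 10⁻³ − 1.54 × 10⁻⁵ = 1.2306 × 10⁻³, so Δρ ≈ 1.263 kg m⁻³.
N² = (g/ρ₀)·Δρ/Δz = g·(Δρ/ρ₀)/Δz = 9.8 × 1.2306 × 10⁻³ / 23 = 5.2434 × 10⁻⁴ s⁻² ≈ 5.24 × 10⁻⁴ s⁻².

5.24 × 10⁻⁴ s⁻²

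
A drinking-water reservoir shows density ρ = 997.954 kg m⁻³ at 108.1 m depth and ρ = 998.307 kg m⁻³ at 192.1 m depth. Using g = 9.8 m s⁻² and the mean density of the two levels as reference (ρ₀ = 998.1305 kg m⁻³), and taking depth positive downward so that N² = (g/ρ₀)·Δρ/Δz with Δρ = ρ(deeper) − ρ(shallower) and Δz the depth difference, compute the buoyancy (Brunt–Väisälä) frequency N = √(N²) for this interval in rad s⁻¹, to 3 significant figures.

Δρ = 998.307 − 997.954 = 0.353 kg m⁻³ over Δz = 192.1 − 108.1 = 84 m.
N² = (9.8/998.1305) × (0.353/84) = 4.1260 × 10⁻⁵ s⁻².
N = √(4.1260 × 10⁻⁵) = 6.4234 × 10⁻³ rad s⁻¹ ≈ 6.42 × 10⁻³ rad s⁻¹.

6.42 × 10⁻³ rad s⁻¹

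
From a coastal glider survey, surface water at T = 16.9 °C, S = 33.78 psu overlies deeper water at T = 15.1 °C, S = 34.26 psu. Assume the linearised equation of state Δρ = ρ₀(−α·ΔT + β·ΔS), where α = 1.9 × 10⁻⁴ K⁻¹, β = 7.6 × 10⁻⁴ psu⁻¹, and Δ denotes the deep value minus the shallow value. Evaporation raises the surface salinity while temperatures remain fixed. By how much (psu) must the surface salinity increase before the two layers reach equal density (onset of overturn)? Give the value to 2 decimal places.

0.93 psu

Neutral buoyancy requires −α(T_deep − T_surf) + β(S_deep − S_surf′) = 0.
S_surf′ = S_deep − (α/β)·ΔT = 34.26 − (1.9 × 10⁻⁴/7.6 × 10⁻⁴)·(-1.8) = 34.7100 psu.
Increase required: 34.7100 − 33.78 = 0.9300 psu.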